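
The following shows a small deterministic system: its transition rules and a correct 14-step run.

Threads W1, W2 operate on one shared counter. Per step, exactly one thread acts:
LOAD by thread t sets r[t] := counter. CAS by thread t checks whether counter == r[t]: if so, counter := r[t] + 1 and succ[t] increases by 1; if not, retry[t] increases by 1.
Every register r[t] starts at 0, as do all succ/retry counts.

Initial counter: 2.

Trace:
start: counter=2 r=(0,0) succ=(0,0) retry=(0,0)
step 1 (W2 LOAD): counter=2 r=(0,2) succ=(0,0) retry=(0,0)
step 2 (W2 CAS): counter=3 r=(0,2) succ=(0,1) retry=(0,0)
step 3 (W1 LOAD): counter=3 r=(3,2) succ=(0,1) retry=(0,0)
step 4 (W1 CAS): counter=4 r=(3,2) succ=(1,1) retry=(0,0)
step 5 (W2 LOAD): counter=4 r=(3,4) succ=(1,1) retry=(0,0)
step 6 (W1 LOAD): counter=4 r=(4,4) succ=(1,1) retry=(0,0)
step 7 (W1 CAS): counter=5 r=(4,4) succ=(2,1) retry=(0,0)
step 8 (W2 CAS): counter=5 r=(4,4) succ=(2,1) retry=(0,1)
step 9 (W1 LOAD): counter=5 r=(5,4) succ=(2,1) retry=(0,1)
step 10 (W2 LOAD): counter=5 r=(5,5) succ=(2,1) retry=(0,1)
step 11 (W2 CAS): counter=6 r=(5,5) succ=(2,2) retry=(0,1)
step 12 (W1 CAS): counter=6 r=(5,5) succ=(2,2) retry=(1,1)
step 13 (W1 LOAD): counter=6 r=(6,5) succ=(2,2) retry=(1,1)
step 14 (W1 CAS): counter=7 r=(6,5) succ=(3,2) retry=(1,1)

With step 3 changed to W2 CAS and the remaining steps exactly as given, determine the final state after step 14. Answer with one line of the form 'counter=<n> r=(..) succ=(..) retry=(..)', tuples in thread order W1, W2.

counter=6 r=(5,4) succ=(2,2) retry=(2,2)

(re-executing from step 3 with the substitution; state before step 3: counter=3 r=(0,2) succ=(0,1) retry=(0,0))
step 3 (W2 CAS): counter=3 r=(0,2) succ=(0,1) retry=(0,1)
step 4 (W1 CAS): counter=3 r=(0,2) succ=(0,1) retry=(1,1)
step 5 (W2 LOAD): counter=3 r=(0,3) succ=(0,1) retry=(1,1)
step 6 (W1 LOAD): counter=3 r=(3,3) succ=(0,1) retry=(1,1)
step 7 (W1 CAS): counter=4 r=(3,3) succ=(1,1) retry=(1,1)
step 8 (W2 CAS): counter=4 r=(3,3) succ=(1,1) retry=(1,2)
step 9 (W1 LOAD): counter=4 r=(4,3) succ=(1,1) retry=(1,2)
step 10 (W2 LOAD): counter=4 r=(4,4) succ=(1,1) retry=(1,2)
step 11 (W2 CAS): counter=5 r=(4,4) succ=(1,2) retry=(1,2)
step 12 (W1 CAS): counter=5 r=(4,4) succ=(1,2) retry=(2,2)
step 13 (W1 LOAD): counter=5 r=(5,4) succ=(1,2) retry=(2,2)
step 14 (W1 CAS): counter=6 r=(5,4) succ=(2,2) retry=(2,2)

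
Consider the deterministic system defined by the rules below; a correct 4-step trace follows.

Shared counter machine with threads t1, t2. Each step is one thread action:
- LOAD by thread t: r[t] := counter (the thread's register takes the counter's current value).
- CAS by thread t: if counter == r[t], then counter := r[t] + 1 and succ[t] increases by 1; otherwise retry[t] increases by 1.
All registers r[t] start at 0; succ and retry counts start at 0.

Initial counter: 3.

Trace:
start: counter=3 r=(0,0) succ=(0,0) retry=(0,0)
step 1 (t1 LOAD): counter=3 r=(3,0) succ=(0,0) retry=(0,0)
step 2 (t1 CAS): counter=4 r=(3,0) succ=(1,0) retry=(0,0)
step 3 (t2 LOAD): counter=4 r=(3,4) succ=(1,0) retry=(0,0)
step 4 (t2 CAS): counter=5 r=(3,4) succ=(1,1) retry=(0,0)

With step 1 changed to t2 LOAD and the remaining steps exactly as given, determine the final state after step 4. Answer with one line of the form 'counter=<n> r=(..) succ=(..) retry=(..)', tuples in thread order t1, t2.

(re-executing from step 1 with the substitution; state before step 1: counter=3 r=(0,0) succ=(0,0) retry=(0,0))
step 1 (t2 LOAD): counter=3 r=(0,3) succ=(0,0) retry=(0,0)
step 2 (t1 CAS): counter=3 r=(0,3) succ=(0,0) retry=(1,0)
step 3 (t2 LOAD): counter=3 r=(0,3) succ=(0,0) retry=(1,0)
step 4 (t2 CAS): counter=4 r=(0,3) succ=(0,1) retry=(1,0)

counter=4 r=(0,3) succ=(0,1) retry=(1,0)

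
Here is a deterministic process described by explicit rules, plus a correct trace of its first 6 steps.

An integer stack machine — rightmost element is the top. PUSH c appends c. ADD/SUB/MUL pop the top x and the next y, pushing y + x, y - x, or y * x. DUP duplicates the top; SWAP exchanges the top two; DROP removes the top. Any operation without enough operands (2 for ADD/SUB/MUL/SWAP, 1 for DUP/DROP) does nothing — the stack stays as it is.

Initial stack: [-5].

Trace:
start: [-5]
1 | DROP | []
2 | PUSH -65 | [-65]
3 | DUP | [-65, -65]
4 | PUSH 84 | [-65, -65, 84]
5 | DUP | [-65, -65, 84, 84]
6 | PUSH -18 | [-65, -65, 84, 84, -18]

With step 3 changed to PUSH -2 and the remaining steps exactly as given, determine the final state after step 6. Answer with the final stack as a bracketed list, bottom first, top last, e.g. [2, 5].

(re-executing from step 3 with the substitution; state before step 3: [-65])
3 | PUSH -2 | [-65, -2]
4 | PUSH 84 | [-65, -2, 84]
5 | DUP | [-65, -2, 84, 84]
6 | PUSH -18 | [-65, -2, 84, 84, -18]

[-65, -2, 84, 84, -18]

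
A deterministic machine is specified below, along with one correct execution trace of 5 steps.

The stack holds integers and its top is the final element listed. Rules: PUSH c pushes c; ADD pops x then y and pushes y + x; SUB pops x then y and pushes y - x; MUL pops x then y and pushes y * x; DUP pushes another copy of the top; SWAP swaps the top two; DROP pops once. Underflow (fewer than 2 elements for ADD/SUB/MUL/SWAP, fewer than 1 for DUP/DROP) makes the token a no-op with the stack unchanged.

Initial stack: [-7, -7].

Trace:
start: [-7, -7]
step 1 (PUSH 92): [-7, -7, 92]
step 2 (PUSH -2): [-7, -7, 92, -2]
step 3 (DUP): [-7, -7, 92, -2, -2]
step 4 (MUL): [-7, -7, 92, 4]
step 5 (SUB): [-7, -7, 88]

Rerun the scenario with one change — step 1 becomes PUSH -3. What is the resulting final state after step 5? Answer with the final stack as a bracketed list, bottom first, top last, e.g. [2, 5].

(re-executing from step 1 with the substitution; state before step 1: [-7, -7])
step 1 (PUSH -3): [-7, -7, -3]
step 2 (PUSH -2): [-7, -7, -3, -2]
step 3 (DUP): [-7, -7, -3, -2, -2]
step 4 (MUL): [-7, -7, -3, 4]
step 5 (SUB): [-7, -7, -7]

[-7, -7, -7]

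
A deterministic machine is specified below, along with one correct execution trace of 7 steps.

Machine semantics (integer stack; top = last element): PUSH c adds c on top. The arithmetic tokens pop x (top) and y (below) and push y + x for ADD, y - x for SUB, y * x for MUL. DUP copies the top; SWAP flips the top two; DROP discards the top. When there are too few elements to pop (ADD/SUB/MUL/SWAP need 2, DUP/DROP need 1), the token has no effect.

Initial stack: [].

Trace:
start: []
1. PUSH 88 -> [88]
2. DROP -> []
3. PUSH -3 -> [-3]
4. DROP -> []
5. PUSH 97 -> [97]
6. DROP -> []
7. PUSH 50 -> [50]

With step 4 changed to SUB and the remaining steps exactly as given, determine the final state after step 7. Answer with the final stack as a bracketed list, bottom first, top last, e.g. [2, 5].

(re-executing from step 4 with the substitution; state before step 4: [-3])
4. SUB -> [-3]
5. PUSH 97 -> [-3, 97]
6. DROP -> [-3]
7. PUSH 50 -> [-3, 50]

[-3, 50]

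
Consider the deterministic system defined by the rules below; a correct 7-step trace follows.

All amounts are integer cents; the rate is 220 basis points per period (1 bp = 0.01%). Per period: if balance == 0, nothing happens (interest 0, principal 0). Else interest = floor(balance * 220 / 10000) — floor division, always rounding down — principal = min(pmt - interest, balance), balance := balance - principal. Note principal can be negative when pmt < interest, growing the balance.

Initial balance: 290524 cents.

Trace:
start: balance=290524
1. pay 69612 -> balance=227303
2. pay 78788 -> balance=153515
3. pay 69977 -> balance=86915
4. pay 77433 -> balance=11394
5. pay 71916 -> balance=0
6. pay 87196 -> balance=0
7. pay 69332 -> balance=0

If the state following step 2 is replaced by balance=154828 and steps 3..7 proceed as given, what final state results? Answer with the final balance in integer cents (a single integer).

0

state after step 2 := balance=154828
3. pay 69977 -> balance=88257
4. pay 77433 -> balance=12765
5. pay 71916 -> balance=0
6. pay 87196 -> balance=0
7. pay 69332 -> balance=0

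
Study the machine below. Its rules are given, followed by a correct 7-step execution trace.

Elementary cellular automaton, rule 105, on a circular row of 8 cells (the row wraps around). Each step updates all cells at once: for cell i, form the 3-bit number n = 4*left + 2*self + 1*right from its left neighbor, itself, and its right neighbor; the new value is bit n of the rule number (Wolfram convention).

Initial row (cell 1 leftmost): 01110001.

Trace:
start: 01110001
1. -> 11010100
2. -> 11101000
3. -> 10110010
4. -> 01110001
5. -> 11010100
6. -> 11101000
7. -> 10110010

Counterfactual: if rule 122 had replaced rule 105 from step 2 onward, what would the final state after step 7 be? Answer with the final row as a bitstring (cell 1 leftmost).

(re-executing steps 2..7 under rule 122; state before step 2: 11010100)
2. -> 11101011
3. -> 00110110
4. -> 01111111
5. -> 11000001
6. -> 01100011
7. -> 11110111

11110111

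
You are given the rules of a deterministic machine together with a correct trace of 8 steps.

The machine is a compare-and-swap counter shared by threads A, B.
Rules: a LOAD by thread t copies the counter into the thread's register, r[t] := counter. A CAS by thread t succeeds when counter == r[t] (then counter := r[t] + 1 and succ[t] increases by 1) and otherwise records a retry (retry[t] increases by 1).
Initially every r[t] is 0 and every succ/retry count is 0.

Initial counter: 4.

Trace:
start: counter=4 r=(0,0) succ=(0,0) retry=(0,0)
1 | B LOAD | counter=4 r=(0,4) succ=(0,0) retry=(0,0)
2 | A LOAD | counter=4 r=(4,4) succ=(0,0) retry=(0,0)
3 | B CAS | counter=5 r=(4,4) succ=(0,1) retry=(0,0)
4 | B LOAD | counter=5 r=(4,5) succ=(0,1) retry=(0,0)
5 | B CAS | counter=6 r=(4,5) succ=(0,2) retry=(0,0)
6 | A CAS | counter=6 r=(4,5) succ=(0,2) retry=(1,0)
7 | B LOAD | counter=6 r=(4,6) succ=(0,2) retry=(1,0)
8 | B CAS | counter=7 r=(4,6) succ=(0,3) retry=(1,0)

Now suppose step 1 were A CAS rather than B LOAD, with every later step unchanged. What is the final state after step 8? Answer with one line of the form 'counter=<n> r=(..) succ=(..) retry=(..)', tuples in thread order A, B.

counter=6 r=(4,5) succ=(0,2) retry=(2,1)

(re-executing from step 1 with the substitution; state before step 1: counter=4 r=(0,0) succ=(0,0) retry=(0,0))
1 | A CAS | counter=4 r=(0,0) succ=(0,0) retry=(1,0)
2 | A LOAD | counter=4 r=(4,0) succ=(0,0) retry=(1,0)
3 | B CAS | counter=4 r=(4,0) succ=(0,0) retry=(1,1)
4 | B LOAD | counter=4 r=(4,4) succ=(0,0) retry=(1,1)
5 | B CAS | counter=5 r=(4,4) succ=(0,1) retry=(1,1)
6 | A CAS | counter=5 r=(4,4) succ=(0,1) retry=(2,1)
7 | B LOAD | counter=5 r=(4,5) succ=(0,1) retry=(2,1)
8 | B CAS | counter=6 r=(4,5) succ=(0,2) retry=(2,1)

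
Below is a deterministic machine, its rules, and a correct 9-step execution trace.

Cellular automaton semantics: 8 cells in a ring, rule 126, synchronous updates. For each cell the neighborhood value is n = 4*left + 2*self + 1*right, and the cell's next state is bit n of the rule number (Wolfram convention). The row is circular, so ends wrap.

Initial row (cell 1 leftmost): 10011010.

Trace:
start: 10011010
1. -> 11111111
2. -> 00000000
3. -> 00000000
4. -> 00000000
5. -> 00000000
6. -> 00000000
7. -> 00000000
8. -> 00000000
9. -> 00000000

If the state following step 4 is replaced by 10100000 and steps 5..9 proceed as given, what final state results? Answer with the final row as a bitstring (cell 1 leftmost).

state after step 4 := 10100000
5. -> 11110001
6. -> 00011011
7. -> 10111111
8. -> 11100000
9. -> 10110001

10110001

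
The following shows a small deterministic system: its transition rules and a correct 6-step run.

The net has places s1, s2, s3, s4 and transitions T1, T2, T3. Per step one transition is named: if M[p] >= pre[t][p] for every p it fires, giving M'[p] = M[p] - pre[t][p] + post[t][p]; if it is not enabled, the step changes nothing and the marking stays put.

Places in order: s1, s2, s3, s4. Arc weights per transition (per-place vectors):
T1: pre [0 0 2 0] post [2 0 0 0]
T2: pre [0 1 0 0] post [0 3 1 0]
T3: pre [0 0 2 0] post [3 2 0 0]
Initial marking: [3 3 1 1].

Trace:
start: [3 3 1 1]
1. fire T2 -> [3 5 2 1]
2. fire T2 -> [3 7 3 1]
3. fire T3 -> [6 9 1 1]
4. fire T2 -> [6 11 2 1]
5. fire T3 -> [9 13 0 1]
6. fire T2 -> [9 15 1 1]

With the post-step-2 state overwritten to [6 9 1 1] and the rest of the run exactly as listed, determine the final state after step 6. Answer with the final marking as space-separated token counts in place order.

9 15 1 1

state after step 2 := [6 9 1 1]
3. fire T3 -> [6 9 1 1]
4. fire T2 -> [6 11 2 1]
5. fire T3 -> [9 13 0 1]
6. fire T2 -> [9 15 1 1]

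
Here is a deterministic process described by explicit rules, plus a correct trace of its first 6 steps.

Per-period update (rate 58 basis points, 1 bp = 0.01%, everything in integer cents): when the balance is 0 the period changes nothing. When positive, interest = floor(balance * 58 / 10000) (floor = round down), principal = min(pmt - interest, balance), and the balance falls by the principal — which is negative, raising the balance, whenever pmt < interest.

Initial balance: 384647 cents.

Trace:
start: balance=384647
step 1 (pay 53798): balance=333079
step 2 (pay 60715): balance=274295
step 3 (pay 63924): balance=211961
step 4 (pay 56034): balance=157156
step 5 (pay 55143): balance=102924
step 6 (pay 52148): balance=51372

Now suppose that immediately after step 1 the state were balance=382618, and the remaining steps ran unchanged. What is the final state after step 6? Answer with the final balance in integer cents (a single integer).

state after step 1 := balance=382618
step 2 (pay 60715): balance=324122
step 3 (pay 63924): balance=262077
step 4 (pay 56034): balance=207563
step 5 (pay 55143): balance=153623
step 6 (pay 52148): balance=102366

102366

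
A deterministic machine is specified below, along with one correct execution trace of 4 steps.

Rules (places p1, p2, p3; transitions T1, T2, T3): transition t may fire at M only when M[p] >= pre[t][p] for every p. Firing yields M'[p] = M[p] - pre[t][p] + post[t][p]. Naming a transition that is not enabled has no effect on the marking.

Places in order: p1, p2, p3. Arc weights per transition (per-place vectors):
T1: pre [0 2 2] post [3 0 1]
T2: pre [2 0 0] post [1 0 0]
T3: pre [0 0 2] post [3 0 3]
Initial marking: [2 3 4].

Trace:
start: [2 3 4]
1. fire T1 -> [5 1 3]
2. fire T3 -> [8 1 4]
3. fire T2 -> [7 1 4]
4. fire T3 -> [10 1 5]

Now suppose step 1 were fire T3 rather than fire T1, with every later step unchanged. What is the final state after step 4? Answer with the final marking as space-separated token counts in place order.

(re-executing from step 1 with the substitution; state before step 1: [2 3 4])
1. fire T3 -> [5 3 5]
2. fire T3 -> [8 3 6]
3. fire T2 -> [7 3 6]
4. fire T3 -> [10 3 7]

10 3 7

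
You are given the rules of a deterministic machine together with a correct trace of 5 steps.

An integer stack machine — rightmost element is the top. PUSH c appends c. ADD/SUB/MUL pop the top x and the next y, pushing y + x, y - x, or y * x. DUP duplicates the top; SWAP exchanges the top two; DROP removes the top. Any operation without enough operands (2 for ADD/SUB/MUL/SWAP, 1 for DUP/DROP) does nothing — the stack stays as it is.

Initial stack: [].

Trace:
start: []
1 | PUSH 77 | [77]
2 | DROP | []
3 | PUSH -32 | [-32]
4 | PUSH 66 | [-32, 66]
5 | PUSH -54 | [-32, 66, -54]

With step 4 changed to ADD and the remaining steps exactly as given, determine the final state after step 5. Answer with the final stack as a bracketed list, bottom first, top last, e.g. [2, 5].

[-32, -54]

(re-executing from step 4 with the substitution; state before step 4: [-32])
4 | ADD | [-32]
5 | PUSH -54 | [-32, -54]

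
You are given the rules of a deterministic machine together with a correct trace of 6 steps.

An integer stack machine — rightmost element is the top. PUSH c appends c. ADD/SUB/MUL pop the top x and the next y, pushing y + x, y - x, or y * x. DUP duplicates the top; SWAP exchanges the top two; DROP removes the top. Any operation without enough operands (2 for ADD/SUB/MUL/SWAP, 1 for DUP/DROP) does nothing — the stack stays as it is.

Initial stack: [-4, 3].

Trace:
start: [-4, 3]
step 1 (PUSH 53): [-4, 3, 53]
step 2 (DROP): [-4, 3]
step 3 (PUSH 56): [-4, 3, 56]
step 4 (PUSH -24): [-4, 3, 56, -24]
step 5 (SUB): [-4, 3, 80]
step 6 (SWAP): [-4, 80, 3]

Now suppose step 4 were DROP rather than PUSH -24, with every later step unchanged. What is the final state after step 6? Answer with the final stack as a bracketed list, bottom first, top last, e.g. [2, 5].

[-7]

(re-executing from step 4 with the substitution; state before step 4: [-4, 3, 56])
step 4 (DROP): [-4, 3]
step 5 (SUB): [-7]
step 6 (SWAP): [-7]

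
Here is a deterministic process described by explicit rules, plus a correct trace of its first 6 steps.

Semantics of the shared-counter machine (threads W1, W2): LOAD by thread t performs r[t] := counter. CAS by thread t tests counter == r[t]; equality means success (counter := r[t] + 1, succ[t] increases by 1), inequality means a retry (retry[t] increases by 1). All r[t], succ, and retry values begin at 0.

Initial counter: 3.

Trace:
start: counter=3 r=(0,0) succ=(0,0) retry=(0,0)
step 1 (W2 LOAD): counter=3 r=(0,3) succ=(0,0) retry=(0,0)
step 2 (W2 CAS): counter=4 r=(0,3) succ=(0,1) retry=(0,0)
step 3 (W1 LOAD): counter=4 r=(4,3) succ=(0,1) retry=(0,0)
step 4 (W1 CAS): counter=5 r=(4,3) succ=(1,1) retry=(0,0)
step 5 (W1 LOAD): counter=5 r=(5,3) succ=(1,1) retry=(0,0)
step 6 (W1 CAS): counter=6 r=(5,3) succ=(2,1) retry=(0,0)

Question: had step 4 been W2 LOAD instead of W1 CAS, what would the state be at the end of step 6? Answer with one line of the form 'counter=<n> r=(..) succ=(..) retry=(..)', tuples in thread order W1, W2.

(re-executing from step 4 with the substitution; state before step 4: counter=4 r=(4,3) succ=(0,1) retry=(0,0))
step 4 (W2 LOAD): counter=4 r=(4,4) succ=(0,1) retry=(0,0)
step 5 (W1 LOAD): counter=4 r=(4,4) succ=(0,1) retry=(0,0)
step 6 (W1 CAS): counter=5 r=(4,4) succ=(1,1) retry=(0,0)

counter=5 r=(4,4) succ=(1,1) retry=(0,0)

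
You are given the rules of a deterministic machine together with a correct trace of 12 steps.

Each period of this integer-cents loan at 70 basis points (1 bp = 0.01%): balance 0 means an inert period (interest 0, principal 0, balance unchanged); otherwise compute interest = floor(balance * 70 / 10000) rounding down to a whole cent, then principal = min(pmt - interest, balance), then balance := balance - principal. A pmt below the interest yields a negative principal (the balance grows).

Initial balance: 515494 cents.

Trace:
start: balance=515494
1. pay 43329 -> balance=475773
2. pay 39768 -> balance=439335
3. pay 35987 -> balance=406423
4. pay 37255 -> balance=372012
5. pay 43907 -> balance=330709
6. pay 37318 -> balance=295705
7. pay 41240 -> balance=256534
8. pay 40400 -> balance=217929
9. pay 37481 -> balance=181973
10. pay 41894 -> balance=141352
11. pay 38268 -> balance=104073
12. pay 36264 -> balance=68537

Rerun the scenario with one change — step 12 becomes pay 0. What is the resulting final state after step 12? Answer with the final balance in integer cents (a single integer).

104801

(re-executing from step 12 with the substitution; state before step 12: balance=104073)
12. pay 0 -> balance=104801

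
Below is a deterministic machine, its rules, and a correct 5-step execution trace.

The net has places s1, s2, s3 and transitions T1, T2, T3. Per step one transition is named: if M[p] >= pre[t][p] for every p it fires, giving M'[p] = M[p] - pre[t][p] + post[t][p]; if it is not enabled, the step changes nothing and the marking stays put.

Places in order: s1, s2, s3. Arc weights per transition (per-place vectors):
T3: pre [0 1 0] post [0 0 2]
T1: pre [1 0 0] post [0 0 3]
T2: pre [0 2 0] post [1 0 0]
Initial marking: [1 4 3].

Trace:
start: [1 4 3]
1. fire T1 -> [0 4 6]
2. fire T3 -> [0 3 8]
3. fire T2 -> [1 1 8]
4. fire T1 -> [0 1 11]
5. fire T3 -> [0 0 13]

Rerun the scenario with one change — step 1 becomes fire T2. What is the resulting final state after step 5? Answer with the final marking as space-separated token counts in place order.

(re-executing from step 1 with the substitution; state before step 1: [1 4 3])
1. fire T2 -> [2 2 3]
2. fire T3 -> [2 1 5]
3. fire T2 -> [2 1 5]
4. fire T1 -> [1 1 8]
5. fire T3 -> [1 0 10]

1 0 10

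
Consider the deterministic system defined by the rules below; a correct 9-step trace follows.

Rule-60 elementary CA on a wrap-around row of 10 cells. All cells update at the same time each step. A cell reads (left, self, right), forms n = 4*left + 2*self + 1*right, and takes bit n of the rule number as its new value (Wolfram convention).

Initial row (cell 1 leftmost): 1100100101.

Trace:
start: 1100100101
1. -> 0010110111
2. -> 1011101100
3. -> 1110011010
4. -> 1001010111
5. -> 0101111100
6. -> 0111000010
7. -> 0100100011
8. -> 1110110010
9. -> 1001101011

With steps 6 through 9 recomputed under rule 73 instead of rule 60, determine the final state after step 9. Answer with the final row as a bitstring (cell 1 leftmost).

0100010101

(re-executing steps 6..9 under rule 73; state before step 6: 0101111100)
6. -> 0001000101
7. -> 0100010000
8. -> 0001000111
9. -> 0100010101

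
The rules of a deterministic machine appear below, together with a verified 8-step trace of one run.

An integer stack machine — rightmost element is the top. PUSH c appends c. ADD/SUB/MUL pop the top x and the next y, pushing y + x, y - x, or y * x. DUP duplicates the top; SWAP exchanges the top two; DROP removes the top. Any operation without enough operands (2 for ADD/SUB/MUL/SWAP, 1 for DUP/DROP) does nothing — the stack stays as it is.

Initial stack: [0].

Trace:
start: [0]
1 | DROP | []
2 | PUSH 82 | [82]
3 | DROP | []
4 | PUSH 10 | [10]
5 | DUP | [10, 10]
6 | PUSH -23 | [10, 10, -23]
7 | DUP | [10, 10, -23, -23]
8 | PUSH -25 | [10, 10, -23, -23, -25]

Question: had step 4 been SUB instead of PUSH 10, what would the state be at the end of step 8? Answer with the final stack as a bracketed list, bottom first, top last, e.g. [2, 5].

(re-executing from step 4 with the substitution; state before step 4: [])
4 | SUB | []
5 | DUP | []
6 | PUSH -23 | [-23]
7 | DUP | [-23, -23]
8 | PUSH -25 | [-23, -23, -25]

[-23, -23, -25]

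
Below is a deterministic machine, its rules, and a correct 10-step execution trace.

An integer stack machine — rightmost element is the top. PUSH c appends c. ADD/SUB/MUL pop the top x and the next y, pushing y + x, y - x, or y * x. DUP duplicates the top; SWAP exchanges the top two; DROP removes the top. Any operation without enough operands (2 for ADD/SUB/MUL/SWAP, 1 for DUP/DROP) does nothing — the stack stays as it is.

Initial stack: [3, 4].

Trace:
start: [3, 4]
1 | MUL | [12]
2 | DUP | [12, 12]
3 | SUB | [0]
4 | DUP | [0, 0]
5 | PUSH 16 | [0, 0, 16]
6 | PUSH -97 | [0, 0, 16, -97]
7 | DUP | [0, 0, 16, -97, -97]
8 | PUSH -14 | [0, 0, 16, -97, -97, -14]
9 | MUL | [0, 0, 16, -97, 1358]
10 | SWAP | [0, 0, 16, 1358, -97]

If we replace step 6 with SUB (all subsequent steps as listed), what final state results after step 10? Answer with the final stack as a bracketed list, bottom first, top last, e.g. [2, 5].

[0, 224, -16]

(re-executing from step 6 with the substitution; state before step 6: [0, 0, 16])
6 | SUB | [0, -16]
7 | DUP | [0, -16, -16]
8 | PUSH -14 | [0, -16, -16, -14]
9 | MUL | [0, -16, 224]
10 | SWAP | [0, 224, -16]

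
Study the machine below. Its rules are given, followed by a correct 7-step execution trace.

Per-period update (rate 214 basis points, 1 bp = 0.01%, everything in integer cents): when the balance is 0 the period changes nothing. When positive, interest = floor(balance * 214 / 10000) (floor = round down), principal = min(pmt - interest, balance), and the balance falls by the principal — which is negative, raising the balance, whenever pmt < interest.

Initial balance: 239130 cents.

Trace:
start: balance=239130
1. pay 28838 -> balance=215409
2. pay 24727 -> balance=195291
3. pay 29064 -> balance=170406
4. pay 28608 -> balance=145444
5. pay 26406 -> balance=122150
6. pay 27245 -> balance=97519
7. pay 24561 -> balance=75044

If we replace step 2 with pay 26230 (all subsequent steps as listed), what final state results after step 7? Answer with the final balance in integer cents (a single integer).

73372

(re-executing from step 2 with the substitution; state before step 2: balance=215409)
2. pay 26230 -> balance=193788
3. pay 29064 -> balance=168871
4. pay 28608 -> balance=143876
5. pay 26406 -> balance=120548
6. pay 27245 -> balance=95882
7. pay 24561 -> balance=73372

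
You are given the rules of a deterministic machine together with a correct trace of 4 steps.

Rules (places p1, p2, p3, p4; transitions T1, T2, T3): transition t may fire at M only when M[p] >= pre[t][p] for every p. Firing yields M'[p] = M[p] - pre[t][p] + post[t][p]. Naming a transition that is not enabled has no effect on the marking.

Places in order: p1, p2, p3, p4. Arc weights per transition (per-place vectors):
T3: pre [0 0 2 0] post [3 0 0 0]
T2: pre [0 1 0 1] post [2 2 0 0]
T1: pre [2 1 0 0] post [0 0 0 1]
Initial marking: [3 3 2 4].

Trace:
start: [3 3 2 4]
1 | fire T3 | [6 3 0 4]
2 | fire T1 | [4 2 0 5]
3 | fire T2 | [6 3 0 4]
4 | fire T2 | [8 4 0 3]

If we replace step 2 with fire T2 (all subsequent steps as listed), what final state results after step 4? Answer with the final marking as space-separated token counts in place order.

12 6 0 1

(re-executing from step 2 with the substitution; state before step 2: [6 3 0 4])
2 | fire T2 | [8 4 0 3]
3 | fire T2 | [10 5 0 2]
4 | fire T2 | [12 6 0 1]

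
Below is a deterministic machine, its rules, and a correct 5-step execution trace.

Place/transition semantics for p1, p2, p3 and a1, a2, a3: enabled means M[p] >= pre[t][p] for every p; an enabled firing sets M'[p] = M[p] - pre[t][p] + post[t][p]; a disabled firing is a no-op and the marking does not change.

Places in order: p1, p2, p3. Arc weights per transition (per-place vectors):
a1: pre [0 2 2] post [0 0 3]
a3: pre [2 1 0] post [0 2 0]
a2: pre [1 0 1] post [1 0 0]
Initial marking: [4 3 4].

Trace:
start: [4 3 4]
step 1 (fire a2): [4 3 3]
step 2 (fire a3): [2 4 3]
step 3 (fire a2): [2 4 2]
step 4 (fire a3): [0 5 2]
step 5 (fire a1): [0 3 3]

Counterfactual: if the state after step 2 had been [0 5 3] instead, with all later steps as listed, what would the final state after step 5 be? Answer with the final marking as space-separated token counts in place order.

state after step 2 := [0 5 3]
step 3 (fire a2): [0 5 3]
step 4 (fire a3): [0 5 3]
step 5 (fire a1): [0 3 4]

0 3 4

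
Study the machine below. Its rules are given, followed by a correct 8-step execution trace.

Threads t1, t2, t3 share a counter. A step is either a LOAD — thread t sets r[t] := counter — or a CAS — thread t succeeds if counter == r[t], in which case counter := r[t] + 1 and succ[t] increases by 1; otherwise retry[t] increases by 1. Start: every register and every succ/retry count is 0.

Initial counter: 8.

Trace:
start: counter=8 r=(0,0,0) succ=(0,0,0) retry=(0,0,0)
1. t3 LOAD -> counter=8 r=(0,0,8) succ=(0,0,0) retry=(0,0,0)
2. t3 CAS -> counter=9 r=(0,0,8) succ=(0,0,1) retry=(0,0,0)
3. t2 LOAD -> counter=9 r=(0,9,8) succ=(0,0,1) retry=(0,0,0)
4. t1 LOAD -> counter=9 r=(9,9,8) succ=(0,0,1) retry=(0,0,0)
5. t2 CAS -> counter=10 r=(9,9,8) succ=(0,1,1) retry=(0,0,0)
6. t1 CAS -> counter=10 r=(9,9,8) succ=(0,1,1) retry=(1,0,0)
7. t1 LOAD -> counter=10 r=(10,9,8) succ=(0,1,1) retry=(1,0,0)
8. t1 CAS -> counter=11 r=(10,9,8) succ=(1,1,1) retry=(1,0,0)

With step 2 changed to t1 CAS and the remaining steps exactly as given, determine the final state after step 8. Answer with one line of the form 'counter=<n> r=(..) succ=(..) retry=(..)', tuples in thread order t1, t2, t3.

counter=10 r=(9,8,8) succ=(1,1,0) retry=(2,0,0)

(re-executing from step 2 with the substitution; state before step 2: counter=8 r=(0,0,8) succ=(0,0,0) retry=(0,0,0))
2. t1 CAS -> counter=8 r=(0,0,8) succ=(0,0,0) retry=(1,0,0)
3. t2 LOAD -> counter=8 r=(0,8,8) succ=(0,0,0) retry=(1,0,0)
4. t1 LOAD -> counter=8 r=(8,8,8) succ=(0,0,0) retry=(1,0,0)
5. t2 CAS -> counter=9 r=(8,8,8) succ=(0,1,0) retry=(1,0,0)
6. t1 CAS -> counter=9 r=(8,8,8) succ=(0,1,0) retry=(2,0,0)
7. t1 LOAD -> counter=9 r=(9,8,8) succ=(0,1,0) retry=(2,0,0)
8. t1 CAS -> counter=10 r=(9,8,8) succ=(1,1,0) retry=(2,0,0)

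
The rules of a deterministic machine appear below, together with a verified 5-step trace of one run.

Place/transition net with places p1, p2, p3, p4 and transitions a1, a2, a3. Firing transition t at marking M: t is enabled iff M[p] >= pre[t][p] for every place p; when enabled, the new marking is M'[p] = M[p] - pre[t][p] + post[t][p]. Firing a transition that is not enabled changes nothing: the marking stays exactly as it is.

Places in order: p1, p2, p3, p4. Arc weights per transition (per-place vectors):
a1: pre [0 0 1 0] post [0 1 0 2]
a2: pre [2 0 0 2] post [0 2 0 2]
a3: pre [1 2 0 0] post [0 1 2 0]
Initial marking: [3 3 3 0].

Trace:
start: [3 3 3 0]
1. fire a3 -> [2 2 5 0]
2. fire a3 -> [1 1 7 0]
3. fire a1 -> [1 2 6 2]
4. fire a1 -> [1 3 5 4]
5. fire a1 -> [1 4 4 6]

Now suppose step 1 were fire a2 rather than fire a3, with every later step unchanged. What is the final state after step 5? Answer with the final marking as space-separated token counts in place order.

(re-executing from step 1 with the substitution; state before step 1: [3 3 3 0])
1. fire a2 -> [3 3 3 0]
2. fire a3 -> [2 2 5 0]
3. fire a1 -> [2 3 4 2]
4. fire a1 -> [2 4 3 4]
5. fire a1 -> [2 5 2 6]

2 5 2 6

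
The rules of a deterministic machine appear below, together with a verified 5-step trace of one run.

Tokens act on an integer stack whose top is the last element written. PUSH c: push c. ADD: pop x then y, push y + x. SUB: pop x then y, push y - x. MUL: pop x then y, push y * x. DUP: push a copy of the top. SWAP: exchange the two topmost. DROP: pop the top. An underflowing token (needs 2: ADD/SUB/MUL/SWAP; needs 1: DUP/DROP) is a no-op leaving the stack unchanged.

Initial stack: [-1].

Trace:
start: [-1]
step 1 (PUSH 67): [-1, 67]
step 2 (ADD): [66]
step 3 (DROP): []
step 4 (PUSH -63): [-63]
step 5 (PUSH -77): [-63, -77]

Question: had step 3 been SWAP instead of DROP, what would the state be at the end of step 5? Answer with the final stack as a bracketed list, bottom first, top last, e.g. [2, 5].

(re-executing from step 3 with the substitution; state before step 3: [66])
step 3 (SWAP): [66]
step 4 (PUSH -63): [66, -63]
step 5 (PUSH -77): [66, -63, -77]

[66, -63, -77]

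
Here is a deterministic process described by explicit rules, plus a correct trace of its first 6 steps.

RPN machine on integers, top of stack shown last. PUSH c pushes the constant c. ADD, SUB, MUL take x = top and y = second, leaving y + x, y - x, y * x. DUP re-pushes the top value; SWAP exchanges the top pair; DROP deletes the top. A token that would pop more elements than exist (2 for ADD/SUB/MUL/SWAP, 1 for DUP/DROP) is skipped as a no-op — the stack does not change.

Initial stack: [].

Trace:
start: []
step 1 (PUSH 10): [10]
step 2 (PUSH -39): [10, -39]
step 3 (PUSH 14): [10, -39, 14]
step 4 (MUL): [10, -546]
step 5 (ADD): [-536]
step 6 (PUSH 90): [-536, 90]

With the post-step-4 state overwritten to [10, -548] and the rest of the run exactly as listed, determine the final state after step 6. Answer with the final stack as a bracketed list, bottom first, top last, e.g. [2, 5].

[-538, 90]

state after step 4 := [10, -548]
step 5 (ADD): [-538]
step 6 (PUSH 90): [-538, 90]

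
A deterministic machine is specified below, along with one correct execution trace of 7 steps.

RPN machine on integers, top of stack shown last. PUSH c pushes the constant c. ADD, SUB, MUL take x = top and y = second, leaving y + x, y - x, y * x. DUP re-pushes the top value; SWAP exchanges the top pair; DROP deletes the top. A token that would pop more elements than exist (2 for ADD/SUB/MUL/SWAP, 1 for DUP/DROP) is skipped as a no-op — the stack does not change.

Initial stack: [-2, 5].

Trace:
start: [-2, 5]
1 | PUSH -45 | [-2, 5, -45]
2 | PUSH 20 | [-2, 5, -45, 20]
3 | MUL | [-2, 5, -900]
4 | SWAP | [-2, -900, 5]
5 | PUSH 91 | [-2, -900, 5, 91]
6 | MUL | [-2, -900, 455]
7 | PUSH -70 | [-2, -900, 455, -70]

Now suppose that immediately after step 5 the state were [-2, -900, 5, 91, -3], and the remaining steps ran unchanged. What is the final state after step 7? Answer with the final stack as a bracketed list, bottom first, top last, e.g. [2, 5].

state after step 5 := [-2, -900, 5, 91, -3]
6 | MUL | [-2, -900, 5, -273]
7 | PUSH -70 | [-2, -900, 5, -273, -70]

[-2, -900, 5, -273, -70]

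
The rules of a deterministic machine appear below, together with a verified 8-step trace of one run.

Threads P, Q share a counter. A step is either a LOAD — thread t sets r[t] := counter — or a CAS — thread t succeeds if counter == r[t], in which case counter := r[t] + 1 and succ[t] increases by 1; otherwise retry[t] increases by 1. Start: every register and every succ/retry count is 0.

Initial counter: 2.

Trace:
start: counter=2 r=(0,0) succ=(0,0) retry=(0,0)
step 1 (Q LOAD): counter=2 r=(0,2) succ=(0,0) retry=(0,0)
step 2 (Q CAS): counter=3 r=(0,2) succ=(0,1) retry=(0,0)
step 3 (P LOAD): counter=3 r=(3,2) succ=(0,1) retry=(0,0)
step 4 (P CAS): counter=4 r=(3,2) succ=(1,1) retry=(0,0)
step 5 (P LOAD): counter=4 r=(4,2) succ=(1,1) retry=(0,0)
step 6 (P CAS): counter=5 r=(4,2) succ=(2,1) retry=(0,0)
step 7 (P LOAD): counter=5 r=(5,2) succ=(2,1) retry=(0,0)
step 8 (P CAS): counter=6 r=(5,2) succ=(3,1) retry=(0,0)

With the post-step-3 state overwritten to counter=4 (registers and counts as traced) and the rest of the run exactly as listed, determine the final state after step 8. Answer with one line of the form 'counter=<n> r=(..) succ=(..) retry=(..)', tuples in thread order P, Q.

state after step 3 := counter=4 r=(3,2) succ=(0,1) retry=(0,0)
step 4 (P CAS): counter=4 r=(3,2) succ=(0,1) retry=(1,0)
step 5 (P LOAD): counter=4 r=(4,2) succ=(0,1) retry=(1,0)
step 6 (P CAS): counter=5 r=(4,2) succ=(1,1) retry=(1,0)
step 7 (P LOAD): counter=5 r=(5,2) succ=(1,1) retry=(1,0)
step 8 (P CAS): counter=6 r=(5,2) succ=(2,1) retry=(1,0)

counter=6 r=(5,2) succ=(2,1) retry=(1,0)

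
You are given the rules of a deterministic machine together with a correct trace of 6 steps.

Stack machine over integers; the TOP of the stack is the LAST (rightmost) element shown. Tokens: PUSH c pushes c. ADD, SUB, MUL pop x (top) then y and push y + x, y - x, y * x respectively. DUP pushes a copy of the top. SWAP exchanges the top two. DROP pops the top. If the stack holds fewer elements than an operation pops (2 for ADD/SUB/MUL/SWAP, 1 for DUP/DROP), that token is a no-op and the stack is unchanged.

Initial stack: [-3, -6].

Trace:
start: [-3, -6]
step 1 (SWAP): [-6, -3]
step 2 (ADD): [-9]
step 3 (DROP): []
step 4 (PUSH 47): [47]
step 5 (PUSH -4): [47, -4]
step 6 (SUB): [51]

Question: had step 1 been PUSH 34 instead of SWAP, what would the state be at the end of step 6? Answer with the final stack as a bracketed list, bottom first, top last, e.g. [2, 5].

[-3, 51]

(re-executing from step 1 with the substitution; state before step 1: [-3, -6])
step 1 (PUSH 34): [-3, -6, 34]
step 2 (ADD): [-3, 28]
step 3 (DROP): [-3]
step 4 (PUSH 47): [-3, 47]
step 5 (PUSH -4): [-3, 47, -4]
step 6 (SUB): [-3, 51]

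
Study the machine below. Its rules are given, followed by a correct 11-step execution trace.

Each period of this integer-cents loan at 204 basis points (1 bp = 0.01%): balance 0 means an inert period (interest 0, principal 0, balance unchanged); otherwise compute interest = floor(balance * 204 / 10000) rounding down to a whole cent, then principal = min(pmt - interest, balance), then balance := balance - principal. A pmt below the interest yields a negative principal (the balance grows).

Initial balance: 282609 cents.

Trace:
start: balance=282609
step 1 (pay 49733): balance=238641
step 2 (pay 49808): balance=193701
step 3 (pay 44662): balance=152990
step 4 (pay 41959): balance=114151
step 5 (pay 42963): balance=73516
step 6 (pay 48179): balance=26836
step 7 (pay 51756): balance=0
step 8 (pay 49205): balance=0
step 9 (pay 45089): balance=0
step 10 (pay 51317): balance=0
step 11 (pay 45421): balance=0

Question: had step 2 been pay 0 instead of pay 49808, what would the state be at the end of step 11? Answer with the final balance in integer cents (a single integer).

(re-executing from step 2 with the substitution; state before step 2: balance=238641)
step 2 (pay 0): balance=243509
step 3 (pay 44662): balance=203814
step 4 (pay 41959): balance=166012
step 5 (pay 42963): balance=126435
step 6 (pay 48179): balance=80835
step 7 (pay 51756): balance=30728
step 8 (pay 49205): balance=0
step 9 (pay 45089): balance=0
step 10 (pay 51317): balance=0
step 11 (pay 45421): balance=0

0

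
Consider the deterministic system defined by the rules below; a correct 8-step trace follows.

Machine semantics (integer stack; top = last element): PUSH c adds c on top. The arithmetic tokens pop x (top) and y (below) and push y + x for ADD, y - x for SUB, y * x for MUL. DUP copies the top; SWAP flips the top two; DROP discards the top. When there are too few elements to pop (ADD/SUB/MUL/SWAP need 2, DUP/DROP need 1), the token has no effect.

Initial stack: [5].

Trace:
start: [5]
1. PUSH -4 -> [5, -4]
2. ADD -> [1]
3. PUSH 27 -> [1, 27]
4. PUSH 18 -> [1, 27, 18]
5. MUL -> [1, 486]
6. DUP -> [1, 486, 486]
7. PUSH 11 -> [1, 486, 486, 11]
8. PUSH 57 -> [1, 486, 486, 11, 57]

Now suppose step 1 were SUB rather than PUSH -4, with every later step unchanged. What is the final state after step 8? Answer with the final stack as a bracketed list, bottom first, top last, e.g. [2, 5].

[5, 486, 486, 11, 57]

(re-executing from step 1 with the substitution; state before step 1: [5])
1. SUB -> [5]
2. ADD -> [5]
3. PUSH 27 -> [5, 27]
4. PUSH 18 -> [5, 27, 18]
5. MUL -> [5, 486]
6. DUP -> [5, 486, 486]
7. PUSH 11 -> [5, 486, 486, 11]
8. PUSH 57 -> [5, 486, 486, 11, 57]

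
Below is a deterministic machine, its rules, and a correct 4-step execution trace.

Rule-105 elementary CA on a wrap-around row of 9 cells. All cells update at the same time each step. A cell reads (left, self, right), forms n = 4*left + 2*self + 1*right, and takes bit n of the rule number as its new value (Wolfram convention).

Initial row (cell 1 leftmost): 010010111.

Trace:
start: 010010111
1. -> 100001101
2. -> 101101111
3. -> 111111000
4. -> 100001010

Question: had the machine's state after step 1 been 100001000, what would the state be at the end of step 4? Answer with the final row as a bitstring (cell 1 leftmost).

state after step 1 := 100001000
2. -> 001100010
3. -> 101101000
4. -> 011110010

011110010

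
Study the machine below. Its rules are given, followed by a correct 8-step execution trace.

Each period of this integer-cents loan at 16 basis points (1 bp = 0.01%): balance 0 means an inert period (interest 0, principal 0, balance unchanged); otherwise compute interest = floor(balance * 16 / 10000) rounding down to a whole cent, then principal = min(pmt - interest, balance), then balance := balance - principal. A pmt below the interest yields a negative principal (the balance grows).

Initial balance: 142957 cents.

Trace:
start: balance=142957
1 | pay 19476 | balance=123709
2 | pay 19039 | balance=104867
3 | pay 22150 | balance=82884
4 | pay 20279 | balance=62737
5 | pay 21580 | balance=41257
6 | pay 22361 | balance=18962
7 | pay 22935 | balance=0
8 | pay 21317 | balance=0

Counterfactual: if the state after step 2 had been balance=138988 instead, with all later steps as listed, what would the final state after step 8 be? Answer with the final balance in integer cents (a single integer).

9183

state after step 2 := balance=138988
3 | pay 22150 | balance=117060
4 | pay 20279 | balance=96968
5 | pay 21580 | balance=75543
6 | pay 22361 | balance=53302
7 | pay 22935 | balance=30452
8 | pay 21317 | balance=9183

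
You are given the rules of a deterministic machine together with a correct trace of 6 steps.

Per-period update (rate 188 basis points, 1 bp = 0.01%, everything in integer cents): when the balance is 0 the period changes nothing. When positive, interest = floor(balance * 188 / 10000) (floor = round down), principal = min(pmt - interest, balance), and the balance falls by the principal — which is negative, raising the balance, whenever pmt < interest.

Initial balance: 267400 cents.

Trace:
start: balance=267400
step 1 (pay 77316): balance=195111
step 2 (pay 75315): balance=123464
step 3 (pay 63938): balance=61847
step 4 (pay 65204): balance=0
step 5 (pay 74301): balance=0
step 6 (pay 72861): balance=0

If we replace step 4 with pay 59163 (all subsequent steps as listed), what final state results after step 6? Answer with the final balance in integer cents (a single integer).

0

(re-executing from step 4 with the substitution; state before step 4: balance=61847)
step 4 (pay 59163): balance=3846
step 5 (pay 74301): balance=0
step 6 (pay 72861): balance=0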